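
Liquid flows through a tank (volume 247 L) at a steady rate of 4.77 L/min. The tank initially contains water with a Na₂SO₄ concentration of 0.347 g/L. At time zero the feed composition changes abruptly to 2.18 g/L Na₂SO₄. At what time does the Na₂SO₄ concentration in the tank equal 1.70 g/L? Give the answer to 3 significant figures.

Accumulation = in − out for the solute gives V dC/dt = Q(C_in − C), so τ = V/Q = 51.782 min.
C(t) = C_in + (C₀ − C_in) e^(−t/τ). Set C = 1.70 and solve for t:
e^(−t/τ) = (C − C_in)/(C₀ − C_in) = (1.70 − 2.18)/(0.347 − 2.18) = 0.26187
t = −τ ln(…) = 51.782 × 1.3399 = 69.384 min.

69.4 min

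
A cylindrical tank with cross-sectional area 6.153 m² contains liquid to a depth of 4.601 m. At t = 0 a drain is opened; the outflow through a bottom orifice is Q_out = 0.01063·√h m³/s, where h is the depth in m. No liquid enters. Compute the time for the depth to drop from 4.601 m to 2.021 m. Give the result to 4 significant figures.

A dh/dt = −Q_out = −0.01063 √h.
Separate and integrate: 2(√h − √h₀) = −(0.01063/A) t.
t = 2A(√h₀ − √h)/0.01063 = 2·6.153·(√4.601 − √2.021)/0.01063
  = 12.3060 × (2.14499 − 1.42162) / 0.01063 = 837.428 s.

837.4 s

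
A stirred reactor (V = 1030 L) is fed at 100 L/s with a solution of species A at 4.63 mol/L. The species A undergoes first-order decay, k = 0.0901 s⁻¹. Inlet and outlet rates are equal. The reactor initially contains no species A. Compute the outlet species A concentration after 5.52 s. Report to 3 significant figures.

1.55 mol/L

V dC/dt = Q(C_in − C) − k V C.
dC/dt = (Q/V) C_in − (Q/V + k) C; effective rate a = Q/V + k = 0.097087 + 0.0901 = 0.18719 s⁻¹.
C_ss = Q C_in/(Q + kV) = 2.4014 mol/L; C(t) = C_ss + (C₀ − C_ss) e^(−a t).
C(5.52) = 2.4014 + (-2.4014)·e^(−0.18719·5.52) = 2.4014 + (-2.4014)·0.35584 = 1.5469 mol/L.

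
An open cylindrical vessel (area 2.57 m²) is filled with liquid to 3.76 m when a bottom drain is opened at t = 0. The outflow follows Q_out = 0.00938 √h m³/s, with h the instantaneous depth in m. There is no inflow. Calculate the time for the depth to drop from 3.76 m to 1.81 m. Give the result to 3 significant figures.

With no inflow, A dh/dt = −0.00938 √h.
This is separable: 2 d(√h)/dt = −0.00938/A, so √h = √h₀ − (0.00938/(2A)) t.
t = 2A(√h₀ − √h)/0.00938 = 2·2.57·(√3.76 − √1.81)/0.00938
  = 5.1400 × (1.9391 − 1.3454) / 0.00938 = 325.34 s.

325 s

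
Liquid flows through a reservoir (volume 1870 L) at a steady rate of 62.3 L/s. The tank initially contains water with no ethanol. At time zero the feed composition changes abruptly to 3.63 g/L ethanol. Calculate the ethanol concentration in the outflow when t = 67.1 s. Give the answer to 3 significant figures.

3.24 g/L

Species balance on the tank: V dC/dt = Q(C_in − C).
So dC/dt = (C_in − C)/τ with τ = V/Q = 1870/62.3 = 30.016 s.
Integrating: C(t) = C_in + (C₀ − C_in) e^(−t/τ).
C(67.1) = 3.63 + (0 − 3.63)·e^(−67.1/30.016) = 3.63 + (-3.6300)·0.10694 = 3.2418 g/L.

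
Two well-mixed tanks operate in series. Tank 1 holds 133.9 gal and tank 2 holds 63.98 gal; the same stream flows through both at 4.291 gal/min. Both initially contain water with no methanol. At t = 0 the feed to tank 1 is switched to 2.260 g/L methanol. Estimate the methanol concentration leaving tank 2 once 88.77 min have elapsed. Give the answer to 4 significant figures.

Each tank obeys Vᵢ dCᵢ/dt = Q(Cᵢ₋₁ − Cᵢ), so τᵢ = Vᵢ/Q.
τ₁ = 133.9/4.291 = 31.2048 min; τ₂ = 63.98/4.291 = 14.9103 min.
Tank 1: C₁ = C_in(1 − e^(−t/τ₁)). Tank 2 (τ₁ ≠ τ₂): C₂ = C_in[1 − (τ₁ e^(−t/τ₁) − τ₂ e^(−t/τ₂))/(τ₁ − τ₂)].
At t = 88.77: e^(−t/τ₁) = 0.0581488, e^(−t/τ₂) = 0.00259645.
C₂ = 2.260·[1 − (31.2048·0.0581488 − 14.9103·0.00259645)/(16.2946)] = 2.260·0.891018 = 2.01370 g/L.

2.014 g/L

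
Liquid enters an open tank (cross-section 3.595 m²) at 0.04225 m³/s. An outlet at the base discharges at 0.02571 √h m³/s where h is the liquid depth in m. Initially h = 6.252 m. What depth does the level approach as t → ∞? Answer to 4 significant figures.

Accumulation of liquid (constant cross-section A): A dh/dt = Q_in − 0.02571 √h. At steady state dh/dt = 0:
Q_in = 0.02571 √h_ss ⇒ √h_ss = 0.04225/0.02571 = 1.64333.
h_ss = 1.64333² = 2.70053 m. (Since h₀ = 6.252 m > h_ss, the level will fall toward this value.)

2.701 m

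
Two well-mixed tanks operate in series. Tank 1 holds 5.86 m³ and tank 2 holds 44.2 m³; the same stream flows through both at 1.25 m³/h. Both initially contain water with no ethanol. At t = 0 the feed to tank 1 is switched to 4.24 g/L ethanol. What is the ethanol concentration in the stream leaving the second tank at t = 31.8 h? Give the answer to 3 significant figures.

Time constants: τᵢ = Vᵢ/Q for each well-mixed tank.
τ₁ = 5.86/1.25 = 4.6880 h; τ₂ = 44.2/1.25 = 35.360 h.
Solving the cascade with C₁(0)=C₂(0)=0 gives C₂(t) = C_in[1 − (τ₁ e^(−t/τ₁) − τ₂ e^(−t/τ₂))/(τ₁ − τ₂)].
At t = 31.8: e^(−t/τ₁) = 0.0011326, e^(−t/τ₂) = 0.40685.
C₂ = 4.24·[1 − (4.6880·0.0011326 − 35.360·0.40685)/(-30.672)] = 4.24·0.53114 = 2.2521 g/L.

2.25 g/L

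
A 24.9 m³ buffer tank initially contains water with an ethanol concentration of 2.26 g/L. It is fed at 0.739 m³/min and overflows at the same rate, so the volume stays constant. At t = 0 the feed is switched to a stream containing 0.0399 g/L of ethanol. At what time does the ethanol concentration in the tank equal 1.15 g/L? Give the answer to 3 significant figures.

23.4 min

Species balance: V dC/dt = Q(C_in − C) ⇒ τ = V/Q = 33.694 min.
C(t) = C_in + (C₀ − C_in) e^(−t/τ). Set C = 1.15 and solve for t:
e^(−t/τ) = (C − C_in)/(C₀ − C_in) = (1.15 − 0.0399)/(2.26 − 0.0399) = 0.50002
t = −τ ln(…) = 33.694 × 0.69310 = 23.354 min.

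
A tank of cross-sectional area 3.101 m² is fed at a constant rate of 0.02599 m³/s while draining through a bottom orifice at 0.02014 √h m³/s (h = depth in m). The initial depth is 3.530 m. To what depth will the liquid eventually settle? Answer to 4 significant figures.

A dh/dt = Q_in − 0.02014 √h. Steady state requires inflow = outflow:
Q_in = 0.02014 √h_ss ⇒ √h_ss = 0.02599/0.02014 = 1.29047.
h_ss = 1.29047² = 1.66530 m. (Since h₀ = 3.530 m > h_ss, the level will fall toward this value.)

1.665 m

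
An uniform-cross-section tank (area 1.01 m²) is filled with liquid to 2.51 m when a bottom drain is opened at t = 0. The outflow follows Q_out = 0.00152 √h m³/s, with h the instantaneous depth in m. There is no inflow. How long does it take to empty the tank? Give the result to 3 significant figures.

2110 s

Unsteady balance on liquid volume: A dh/dt = −0.00152 √h.
This is separable: 2 d(√h)/dt = −0.00152/A, so √h = √h₀ − (0.00152/(2A)) t.
Set h = 0: 2√h₀ = (0.00152/A) t_empty ⇒ t_empty = 2A√h₀/0.00152.
t_empty = 2·1.01·√2.51/0.00152 = 2.0200·1.5843/0.00152 = 2105.4 s.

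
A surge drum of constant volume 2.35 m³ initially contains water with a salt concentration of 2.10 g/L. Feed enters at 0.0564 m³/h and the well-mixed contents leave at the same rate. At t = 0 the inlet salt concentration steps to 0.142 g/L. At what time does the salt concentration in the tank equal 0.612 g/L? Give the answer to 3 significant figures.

59.5 h

Mass balance on the solute (V constant): V dC/dt = Q(C_in − C), so τ = V/Q = 41.667 h.
C(t) = C_in + (C₀ − C_in) e^(−t/τ). Set C = 0.612 and solve for t:
e^(−t/τ) = (C − C_in)/(C₀ − C_in) = (0.612 − 0.142)/(2.10 − 0.142) = 0.24004
t = −τ ln(…) = 41.667 × 1.4269 = 59.456 h.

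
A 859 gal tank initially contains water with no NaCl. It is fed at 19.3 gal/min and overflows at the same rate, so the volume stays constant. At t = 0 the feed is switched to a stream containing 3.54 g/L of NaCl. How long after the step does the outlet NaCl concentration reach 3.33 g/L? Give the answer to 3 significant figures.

126 min

Species balance: V dC/dt = Q(C_in − C) ⇒ τ = V/Q = 44.508 min.
C(t) = C_in + (C₀ − C_in) e^(−t/τ). Set C = 3.33 and solve for t:
e^(−t/τ) = (C − C_in)/(C₀ − C_in) = (3.33 − 3.54)/(0 − 3.54) = 0.059322
t = −τ ln(…) = 44.508 × 2.8248 = 125.72 min.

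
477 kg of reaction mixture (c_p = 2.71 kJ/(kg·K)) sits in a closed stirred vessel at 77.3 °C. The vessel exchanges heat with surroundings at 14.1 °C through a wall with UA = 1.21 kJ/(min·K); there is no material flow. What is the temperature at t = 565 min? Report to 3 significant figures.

M c_p dT/dt = −UA(T − T_amb).
dT/dt = (T_ss − T)/τ with T_ss = T_amb = 14.100 °C, τ = M c_p/UA = 477·2.71/1.21 = 1068.3 min.
Integrating: T(t) = T_ss + (T₀ − T_ss) e^(−t/τ).
T(565) = 14.100 + (63.200)·0.58927 = 51.342 °C.

51.3 °C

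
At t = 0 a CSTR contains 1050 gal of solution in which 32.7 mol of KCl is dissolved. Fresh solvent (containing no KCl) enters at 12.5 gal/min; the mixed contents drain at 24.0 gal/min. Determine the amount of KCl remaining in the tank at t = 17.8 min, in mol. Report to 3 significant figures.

20.8 mol

Let m(t) be the amount of KCl. Volume: V(t) = V₀ + (Q_in − Q_out) t = 1050 − 11.500 t; V(17.8) = 845.30 gal.
No KCl enters, so dm/dt = −Q_out · (m/V).
Separate: dm/m = −Q_out dt/V(t) ⇒ ln(m/m₀) = −(Q_out/(Q_in−Q_out)) ln(V/V₀).
m = m₀ (V₀/V)^(Q_out/(Q_in−Q_out)) = 32.7 × (1050/845.30)^(-2.0870) = 20.797 mol.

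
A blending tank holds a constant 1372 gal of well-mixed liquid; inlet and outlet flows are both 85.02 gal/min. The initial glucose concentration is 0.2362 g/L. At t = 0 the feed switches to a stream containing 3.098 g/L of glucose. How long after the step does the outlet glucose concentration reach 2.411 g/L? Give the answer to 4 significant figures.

Species balance: V dC/dt = Q(C_in − C) ⇒ τ = V/Q = 16.1374 min.
C(t) = C_in + (C₀ − C_in) e^(−t/τ). Set C = 2.411 and solve for t:
e^(−t/τ) = (C − C_in)/(C₀ − C_in) = (2.411 − 3.098)/(0.2362 − 3.098) = 0.240059
t = −τ ln(…) = 16.1374 × 1.42687 = 23.0260 min.

23.03 min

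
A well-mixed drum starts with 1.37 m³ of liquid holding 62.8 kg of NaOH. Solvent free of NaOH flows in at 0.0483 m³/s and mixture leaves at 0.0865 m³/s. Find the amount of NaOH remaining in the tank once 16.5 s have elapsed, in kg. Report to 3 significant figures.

15.6 kg

Let m(t) be the amount of NaOH. Volume: V(t) = V₀ + (Q_in − Q_out) t = 1.37 − 0.038200 t; V(16.5) = 0.73970 m³.
Species balance (pure solvent in): dm/dt = −Q_out · m/V(t).
Separate: dm/m = −Q_out dt/V(t) ⇒ ln(m/m₀) = −(Q_out/(Q_in−Q_out)) ln(V/V₀).
m = m₀ (V₀/V)^(Q_out/(Q_in−Q_out)) = 62.8 × (1.37/0.73970)^(-2.2644) = 15.555 kg.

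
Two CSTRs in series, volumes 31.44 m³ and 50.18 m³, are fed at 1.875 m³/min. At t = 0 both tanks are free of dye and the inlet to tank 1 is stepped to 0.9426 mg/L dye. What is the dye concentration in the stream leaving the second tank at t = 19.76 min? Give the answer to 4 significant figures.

0.2231 mg/L

Time constants: τᵢ = Vᵢ/Q for each well-mixed tank.
τ₁ = 31.44/1.875 = 16.7680 min; τ₂ = 50.18/1.875 = 26.7627 min.
Solving the cascade with C₁(0)=C₂(0)=0 gives C₂(t) = C_in[1 − (τ₁ e^(−t/τ₁) − τ₂ e^(−t/τ₂))/(τ₁ − τ₂)].
At t = 19.76: e^(−t/τ₁) = 0.307760, e^(−t/τ₂) = 0.477906.
C₂ = 0.9426·[1 − (16.7680·0.307760 − 26.7627·0.477906)/(-9.99467)] = 0.9426·0.236642 = 0.223059 mg/L.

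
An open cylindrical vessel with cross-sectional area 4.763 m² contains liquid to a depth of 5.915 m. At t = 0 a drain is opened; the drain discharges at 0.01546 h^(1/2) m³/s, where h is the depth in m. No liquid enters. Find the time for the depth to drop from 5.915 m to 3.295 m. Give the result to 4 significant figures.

380.1 s

Mass balance (ρ constant): A dh/dt = −0.01546 √h.
∫ h^(−1/2) dh = −(0.01546/A) ∫ dt, giving 2√h = 2√h₀ − (0.01546/A) t.
t = 2A(√h₀ − √h)/0.01546 = 2·4.763·(√5.915 − √3.295)/0.01546
  = 9.52600 × (2.43208 − 1.81521) / 0.01546 = 380.093 s.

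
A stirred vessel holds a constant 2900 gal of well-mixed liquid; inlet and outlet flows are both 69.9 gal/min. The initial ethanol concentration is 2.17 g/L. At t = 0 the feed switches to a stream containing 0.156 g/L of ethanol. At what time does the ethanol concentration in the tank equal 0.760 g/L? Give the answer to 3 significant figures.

50.0 min

Species balance: V dC/dt = Q(C_in − C) ⇒ τ = V/Q = 41.488 min.
C(t) = C_in + (C₀ − C_in) e^(−t/τ). Set C = 0.760 and solve for t:
e^(−t/τ) = (C − C_in)/(C₀ − C_in) = (0.760 − 0.156)/(2.17 − 0.156) = 0.29990
t = −τ ln(…) = 41.488 × 1.2043 = 49.964 min.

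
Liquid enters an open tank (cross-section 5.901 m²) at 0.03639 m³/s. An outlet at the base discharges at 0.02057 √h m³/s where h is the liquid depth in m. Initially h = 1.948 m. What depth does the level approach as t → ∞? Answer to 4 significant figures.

Volume balance on the tank: A dh/dt = Q_in − 0.02057 √h. At steady state dh/dt = 0:
Q_in = 0.02057 √h_ss ⇒ √h_ss = 0.03639/0.02057 = 1.76908.
h_ss = 1.76908² = 3.12965 m. (Since h₀ = 1.948 m < h_ss, the level will rise toward this value.)

3.130 m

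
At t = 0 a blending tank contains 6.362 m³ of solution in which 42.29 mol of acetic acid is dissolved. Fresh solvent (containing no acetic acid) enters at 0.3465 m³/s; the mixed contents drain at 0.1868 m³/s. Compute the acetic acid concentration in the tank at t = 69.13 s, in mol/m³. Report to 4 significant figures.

0.7490 mol/m³

Let m(t) be the amount of acetic acid. Volume: V(t) = V₀ + (Q_in − Q_out) t = 6.362 + 0.159700 t; V(69.13) = 17.4021 m³.
No acetic acid enters, so dm/dt = −Q_out · (m/V).
dm/m = −Q_out dt/(V₀ + 0.159700 t); integrating gives ln(m/m₀) = −(Q_out/(Q_in−Q_out)) ln(V/V₀).
m = m₀ (V₀/V)^(Q_out/(Q_in−Q_out)) = 42.29 × (6.362/17.4021)^(1.16969) = 13.0339 mol.
C = m/V = 13.0339/17.4021 = 0.748985 mol/m³.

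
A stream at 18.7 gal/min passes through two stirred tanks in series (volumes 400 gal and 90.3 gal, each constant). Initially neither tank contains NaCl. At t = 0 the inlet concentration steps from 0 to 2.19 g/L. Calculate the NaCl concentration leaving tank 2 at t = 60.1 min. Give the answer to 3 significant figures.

Time constants: τᵢ = Vᵢ/Q for each well-mixed tank.
τ₁ = 400/18.7 = 21.390 min; τ₂ = 90.3/18.7 = 4.8289 min.
Solving the cascade with C₁(0)=C₂(0)=0 gives C₂(t) = C_in[1 − (τ₁ e^(−t/τ₁) − τ₂ e^(−t/τ₂))/(τ₁ − τ₂)].
At t = 60.1: e^(−t/τ₁) = 0.060225, e^(−t/τ₂) = 3.9336e-06.
C₂ = 2.19·[1 − (21.390·0.060225 − 4.8289·3.9336e-06)/(16.561)] = 2.19·0.92222 = 2.0197 g/L.

2.02 g/L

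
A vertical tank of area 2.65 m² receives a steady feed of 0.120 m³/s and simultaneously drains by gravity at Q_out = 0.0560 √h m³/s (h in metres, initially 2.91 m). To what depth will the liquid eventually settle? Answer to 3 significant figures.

4.59 m

Level balance: A dh/dt = 0.120 − 0.0560 √h. Setting dh/dt = 0:
Q_in = 0.0560 √h_ss ⇒ √h_ss = 0.120/0.0560 = 2.1429.
h_ss = 2.1429² = 4.5918 m. (Since h₀ = 2.91 m < h_ss, the level will rise toward this value.)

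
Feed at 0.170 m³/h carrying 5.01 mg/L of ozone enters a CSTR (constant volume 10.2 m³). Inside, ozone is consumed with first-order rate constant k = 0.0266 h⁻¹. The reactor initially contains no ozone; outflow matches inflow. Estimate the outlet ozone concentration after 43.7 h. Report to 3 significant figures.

1.64 mg/L

Species balance: V dC/dt = Q C_in − Q C − k V C.
dC/dt = (Q/V) C_in − (Q/V + k) C; effective rate a = Q/V + k = 0.016667 + 0.0266 = 0.043267 h⁻¹.
C_ss = Q C_in/(Q + kV) = 1.9299 mg/L; C(t) = C_ss + (C₀ − C_ss) e^(−a t).
C(43.7) = 1.9299 + (-1.9299)·e^(−0.043267·43.7) = 1.9299 + (-1.9299)·0.15096 = 1.6386 mg/L.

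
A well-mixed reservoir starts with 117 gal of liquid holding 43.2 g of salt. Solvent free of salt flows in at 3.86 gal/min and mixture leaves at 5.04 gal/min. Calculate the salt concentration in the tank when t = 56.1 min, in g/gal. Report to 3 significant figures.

Let m(t) be the amount of salt. Volume: V(t) = V₀ + (Q_in − Q_out) t = 117 − 1.1800 t; V(56.1) = 50.802 gal.
No salt enters, so dm/dt = −Q_out · (m/V).
dm/m = −Q_out dt/(V₀ − 1.1800 t); integrating gives ln(m/m₀) = −(Q_out/(Q_in−Q_out)) ln(V/V₀).
m = m₀ (V₀/V)^(Q_out/(Q_in−Q_out)) = 43.2 × (117/50.802)^(-4.2712) = 1.2246 g.
C = m/V = 1.2246/50.802 = 0.024106 g/gal.

0.0241 g/gal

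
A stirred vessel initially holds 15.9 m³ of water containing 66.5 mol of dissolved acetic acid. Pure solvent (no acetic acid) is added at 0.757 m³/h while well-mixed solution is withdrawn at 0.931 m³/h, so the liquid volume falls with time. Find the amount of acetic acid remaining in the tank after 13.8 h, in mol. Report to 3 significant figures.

Total volume: dV/dt = Q_in − Q_out = -0.17400 m³/h, so V(t) = 15.9 − 0.17400 t and V(13.8) = 13.499 m³.
Species balance (pure solvent in): dm/dt = −Q_out · m/V(t).
Separate: dm/m = −Q_out dt/V(t) ⇒ ln(m/m₀) = −(Q_out/(Q_in−Q_out)) ln(V/V₀).
m = m₀ (V₀/V)^(Q_out/(Q_in−Q_out)) = 66.5 × (15.9/13.499)^(-5.3506) = 27.694 mol.

27.7 mol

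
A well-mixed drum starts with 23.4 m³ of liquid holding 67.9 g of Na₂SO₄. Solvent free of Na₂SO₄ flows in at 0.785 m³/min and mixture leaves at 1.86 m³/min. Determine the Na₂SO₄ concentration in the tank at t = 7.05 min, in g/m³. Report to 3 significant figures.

2.18 g/m³

Let m(t) be the amount of Na₂SO₄. Volume: V(t) = V₀ + (Q_in − Q_out) t = 23.4 − 1.0750 t; V(7.05) = 15.821 m³.
No Na₂SO₄ enters, so dm/dt = −Q_out · (m/V).
Separate: dm/m = −Q_out dt/V(t) ⇒ ln(m/m₀) = −(Q_out/(Q_in−Q_out)) ln(V/V₀).
m = m₀ (V₀/V)^(Q_out/(Q_in−Q_out)) = 67.9 × (23.4/15.821)^(-1.7302) = 34.496 g.
C = m/V = 34.496/15.821 = 2.1804 g/m³.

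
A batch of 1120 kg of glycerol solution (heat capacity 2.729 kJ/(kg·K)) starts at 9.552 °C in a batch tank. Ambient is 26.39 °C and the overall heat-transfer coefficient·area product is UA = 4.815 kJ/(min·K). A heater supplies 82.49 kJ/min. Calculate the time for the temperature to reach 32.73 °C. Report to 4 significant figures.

727.9 min

Lumped-capacitance energy balance: M c_p dT/dt = UA(T_amb − T) + Q̇.
τ = M c_p/UA = 634.783 min; T_ss = T_amb + Q̇/UA = 26.39 + 82.49/4.815 = 43.5219 °C.
T(t) = T_ss + (T₀ − T_ss)e^(−t/τ); set T = 32.73:
t = −τ ln[(T − T_ss)/(T₀ − T_ss)] = −634.783 · ln(0.317690) = 727.893 min.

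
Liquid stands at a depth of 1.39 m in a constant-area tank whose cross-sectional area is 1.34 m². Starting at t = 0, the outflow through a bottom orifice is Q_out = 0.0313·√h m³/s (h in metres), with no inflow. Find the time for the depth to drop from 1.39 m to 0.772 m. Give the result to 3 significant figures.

25.7 s

Mass balance (ρ constant): A dh/dt = −0.0313 √h.
∫ h^(−1/2) dh = −(0.0313/A) ∫ dt, giving 2√h = 2√h₀ − (0.0313/A) t.
t = 2A(√h₀ − √h)/0.0313 = 2·1.34·(√1.39 − √0.772)/0.0313
  = 2.6800 × (1.1790 − 0.87864) / 0.0313 = 25.717 s.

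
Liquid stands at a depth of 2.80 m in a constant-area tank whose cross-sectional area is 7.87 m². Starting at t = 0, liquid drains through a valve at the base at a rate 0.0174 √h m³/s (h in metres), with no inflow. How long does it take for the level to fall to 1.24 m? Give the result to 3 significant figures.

With no inflow, A dh/dt = −0.0174 √h.
∫ h^(−1/2) dh = −(0.0174/A) ∫ dt, giving 2√h = 2√h₀ − (0.0174/A) t.
t = 2A(√h₀ − √h)/0.0174 = 2·7.87·(√2.80 − √1.24)/0.0174
  = 15.740 × (1.6733 − 1.1136) / 0.0174 = 506.36 s.

506 s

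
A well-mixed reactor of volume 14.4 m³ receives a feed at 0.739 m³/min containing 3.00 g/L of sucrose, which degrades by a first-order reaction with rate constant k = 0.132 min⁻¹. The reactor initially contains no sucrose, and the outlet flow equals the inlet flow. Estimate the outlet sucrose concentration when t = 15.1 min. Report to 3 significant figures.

V dC/dt = Q(C_in − C) − k V C.
This is linear with rate a = Q/V + k = 0.18332 min⁻¹.
C_ss = Q C_in/(Q + kV) = 0.83984 g/L; C(t) = C_ss + (C₀ − C_ss) e^(−a t).
C(15.1) = 0.83984 + (-0.83984)·e^(−0.18332·15.1) = 0.83984 + (-0.83984)·0.062780 = 0.78711 g/L.

0.787 g/L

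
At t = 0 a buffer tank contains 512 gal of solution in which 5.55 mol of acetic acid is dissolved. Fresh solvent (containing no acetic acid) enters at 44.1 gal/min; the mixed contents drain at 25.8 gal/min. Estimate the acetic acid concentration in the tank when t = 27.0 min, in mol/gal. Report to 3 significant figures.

0.00213 mol/gal

Total volume: dV/dt = Q_in − Q_out = 18.300 gal/min, so V(t) = 512 + 18.300 t and V(27.0) = 1006.1 gal.
Species balance (pure solvent in): dm/dt = −Q_out · m/V(t).
dm/m = −Q_out dt/(V₀ + 18.300 t); integrating gives ln(m/m₀) = −(Q_out/(Q_in−Q_out)) ln(V/V₀).
m = m₀ (V₀/V)^(Q_out/(Q_in−Q_out)) = 5.55 × (512/1006.1)^(1.4098) = 2.1414 mol.
C = m/V = 2.1414/1006.1 = 0.0021284 mol/gal.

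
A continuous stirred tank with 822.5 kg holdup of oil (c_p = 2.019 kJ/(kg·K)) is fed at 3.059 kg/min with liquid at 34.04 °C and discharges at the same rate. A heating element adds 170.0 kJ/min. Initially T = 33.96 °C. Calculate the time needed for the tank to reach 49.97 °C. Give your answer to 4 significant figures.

233.2 min

M c_p dT/dt = ṁ c_p (T_in − T) + Q̇.
τ = M/ṁ = 268.879 min; T_ss = T_in + Q̇/(ṁ c_p) = 61.5654 °C.
T(t) = T_ss + (T₀ − T_ss) e^(−t/τ). Set T = 49.97:
e^(−t/τ) = (49.97 − 61.5654)/(33.96 − 61.5654) = 0.420040
t = −268.879 · ln(0.420040) = 233.227 min.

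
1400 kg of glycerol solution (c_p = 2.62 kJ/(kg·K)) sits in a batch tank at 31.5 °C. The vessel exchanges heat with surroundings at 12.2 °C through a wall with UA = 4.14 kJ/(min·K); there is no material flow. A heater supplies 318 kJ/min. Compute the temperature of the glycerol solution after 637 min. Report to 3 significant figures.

61.0 °C

First-law balance (no shaft work): M c_p dT/dt = −UA(T − T_amb) + Q̇.
dT/dt = (T_ss − T)/τ with T_ss = T_amb + Q̇/UA = 12.2 + 318/4.14 = 89.012 °C, τ = M c_p/UA = 1400·2.62/4.14 = 885.99 min.
This is linear first-order; T(t) = T_ss + (T₀ − T_ss) e^(−t/τ).
T(637) = 89.012 + (-57.512)·0.48725 = 60.989 °C.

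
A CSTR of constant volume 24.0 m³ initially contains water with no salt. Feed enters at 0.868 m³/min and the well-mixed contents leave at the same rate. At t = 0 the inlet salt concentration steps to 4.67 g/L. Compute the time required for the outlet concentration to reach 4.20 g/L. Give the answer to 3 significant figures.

Species balance: V dC/dt = Q(C_in − C) ⇒ τ = V/Q = 27.650 min.
C(t) = C_in + (C₀ − C_in) e^(−t/τ). Set C = 4.20 and solve for t:
e^(−t/τ) = (C − C_in)/(C₀ − C_in) = (4.20 − 4.67)/(0 − 4.67) = 0.10064
t = −τ ln(…) = 27.650 × 2.2962 = 63.489 min.

63.5 min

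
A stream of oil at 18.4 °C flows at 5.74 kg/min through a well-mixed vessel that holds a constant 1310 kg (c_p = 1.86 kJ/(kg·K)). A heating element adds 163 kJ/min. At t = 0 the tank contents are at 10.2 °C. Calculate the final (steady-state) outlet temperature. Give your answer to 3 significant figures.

33.7 °C

M c_p dT/dt = ṁ c_p (T_in − T) + Q̇.
At steady state dT/dt = 0 ⇒ T_ss = T_in + Q̇/(ṁ c_p) = 18.4 + 163/(5.74·1.86) = 33.667 °C.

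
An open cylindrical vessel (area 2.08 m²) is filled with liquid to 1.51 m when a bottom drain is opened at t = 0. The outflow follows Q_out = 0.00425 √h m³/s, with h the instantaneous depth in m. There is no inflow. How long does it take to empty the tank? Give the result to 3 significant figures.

1200 s

With no inflow, A dh/dt = −0.00425 √h.
Separate and integrate: 2(√h − √h₀) = −(0.00425/A) t.
Set h = 0: 2√h₀ = (0.00425/A) t_empty ⇒ t_empty = 2A√h₀/0.00425.
t_empty = 2·2.08·√1.51/0.00425 = 4.1600·1.2288/0.00425 = 1202.8 s.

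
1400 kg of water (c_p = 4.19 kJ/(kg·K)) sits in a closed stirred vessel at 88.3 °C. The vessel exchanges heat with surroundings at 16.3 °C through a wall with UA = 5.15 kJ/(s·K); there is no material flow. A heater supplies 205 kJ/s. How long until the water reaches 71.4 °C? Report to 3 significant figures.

848 s

Lumped-capacitance energy balance: M c_p dT/dt = UA(T_amb − T) + Q̇.
τ = M c_p/UA = 1139.0 s; T_ss = T_amb + Q̇/UA = 16.3 + 205/5.15 = 56.106 °C.
T(t) = T_ss + (T₀ − T_ss)e^(−t/τ); set T = 71.4:
t = −τ ln[(T − T_ss)/(T₀ − T_ss)] = −1139.0 · ln(0.47506) = 847.79 s.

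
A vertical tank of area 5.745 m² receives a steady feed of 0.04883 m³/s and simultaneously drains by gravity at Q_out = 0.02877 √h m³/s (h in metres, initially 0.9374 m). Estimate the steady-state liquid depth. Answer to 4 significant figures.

A dh/dt = Q_in − 0.02877 √h. Steady state requires inflow = outflow:
Q_in = 0.02877 √h_ss ⇒ √h_ss = 0.04883/0.02877 = 1.69725.
h_ss = 1.69725² = 2.88067 m. (Since h₀ = 0.9374 m < h_ss, the level will rise toward this value.)

2.881 m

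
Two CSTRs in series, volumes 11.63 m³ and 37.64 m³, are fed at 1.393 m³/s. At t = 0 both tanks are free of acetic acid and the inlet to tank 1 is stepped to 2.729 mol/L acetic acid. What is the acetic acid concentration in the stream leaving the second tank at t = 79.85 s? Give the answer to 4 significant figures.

2.523 mol/L

Time constants: τᵢ = Vᵢ/Q for each well-mixed tank.
τ₁ = 11.63/1.393 = 8.34889 s; τ₂ = 37.64/1.393 = 27.0208 s.
Solving the cascade with C₁(0)=C₂(0)=0 gives C₂(t) = C_in[1 − (τ₁ e^(−t/τ₁) − τ₂ e^(−t/τ₂))/(τ₁ − τ₂)].
At t = 79.85: e^(−t/τ₁) = 7.02009e-05, e^(−t/τ₂) = 0.0520720.
C₂ = 2.729·[1 − (8.34889·7.02009e-05 − 27.0208·0.0520720)/(-18.6719)] = 2.729·0.924676 = 2.52344 mol/L.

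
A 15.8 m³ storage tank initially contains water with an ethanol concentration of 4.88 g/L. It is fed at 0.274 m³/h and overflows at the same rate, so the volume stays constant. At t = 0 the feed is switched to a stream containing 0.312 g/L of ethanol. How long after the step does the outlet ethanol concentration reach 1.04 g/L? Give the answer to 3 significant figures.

106 h

Species balance: V dC/dt = Q(C_in − C) ⇒ τ = V/Q = 57.664 h.
C(t) = C_in + (C₀ − C_in) e^(−t/τ). Set C = 1.04 and solve for t:
e^(−t/τ) = (C − C_in)/(C₀ − C_in) = (1.04 − 0.312)/(4.88 − 0.312) = 0.15937
t = −τ ln(…) = 57.664 × 1.8365 = 105.90 h.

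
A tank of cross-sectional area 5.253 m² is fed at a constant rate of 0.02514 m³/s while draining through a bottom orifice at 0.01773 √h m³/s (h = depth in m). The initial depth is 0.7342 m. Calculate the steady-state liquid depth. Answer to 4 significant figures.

2.011 m

Volume balance on the tank: A dh/dt = Q_in − 0.01773 √h. At steady state dh/dt = 0:
Q_in = 0.01773 √h_ss ⇒ √h_ss = 0.02514/0.01773 = 1.41794.
h_ss = 1.41794² = 2.01054 m. (Since h₀ = 0.7342 m < h_ss, the level will rise toward this value.)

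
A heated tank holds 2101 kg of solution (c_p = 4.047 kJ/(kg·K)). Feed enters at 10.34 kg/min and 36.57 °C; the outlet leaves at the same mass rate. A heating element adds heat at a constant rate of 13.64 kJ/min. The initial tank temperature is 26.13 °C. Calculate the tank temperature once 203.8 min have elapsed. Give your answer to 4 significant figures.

Heat balance on the well-mixed liquid: M c_p dT/dt = ṁ c_p (T_in − T) + 13.64.
Rearrange: dT/dt = (T_ss − T)/τ with τ = M/ṁ = 203.191 min and T_ss = T_in + Q̇/(ṁ c_p) = 36.8960 °C.
Solution: T(t) = T_ss + (T₀ − T_ss) e^(−t/τ).
T(203.8) = 36.8960 + (-10.7660)·e^(−203.8/203.191) = 36.8960 + (-10.7660)·0.366779 = 32.9472 °C.

32.95 °C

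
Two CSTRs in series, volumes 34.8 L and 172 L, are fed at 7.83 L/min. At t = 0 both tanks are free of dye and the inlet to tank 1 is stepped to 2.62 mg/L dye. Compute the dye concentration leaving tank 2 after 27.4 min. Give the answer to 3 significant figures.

1.68 mg/L

Species balance on tank i: dCᵢ/dt = (Cᵢ₋₁ − Cᵢ)/τᵢ with τᵢ = Vᵢ/Q.
τ₁ = 34.8/7.83 = 4.4444 min; τ₂ = 172/7.83 = 21.967 min.
Tank 1: C₁ = C_in(1 − e^(−t/τ₁)). Tank 2 (τ₁ ≠ τ₂): C₂ = C_in[1 − (τ₁ e^(−t/τ₁) − τ₂ e^(−t/τ₂))/(τ₁ − τ₂)].
At t = 27.4: e^(−t/τ₁) = 0.0021017, e^(−t/τ₂) = 0.28727.
C₂ = 2.62·[1 − (4.4444·0.0021017 − 21.967·0.28727)/(-17.522)] = 2.62·0.64040 = 1.6778 mg/L.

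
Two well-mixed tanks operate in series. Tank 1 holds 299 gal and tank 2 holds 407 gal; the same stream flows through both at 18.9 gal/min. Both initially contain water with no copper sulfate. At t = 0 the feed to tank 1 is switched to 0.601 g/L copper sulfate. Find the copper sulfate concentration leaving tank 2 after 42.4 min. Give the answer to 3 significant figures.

Time constants: τᵢ = Vᵢ/Q for each well-mixed tank.
τ₁ = 299/18.9 = 15.820 min; τ₂ = 407/18.9 = 21.534 min.
Tank 1: C₁ = C_in(1 − e^(−t/τ₁)). Tank 2 (τ₁ ≠ τ₂): C₂ = C_in[1 − (τ₁ e^(−t/τ₁) − τ₂ e^(−t/τ₂))/(τ₁ − τ₂)].
At t = 42.4: e^(−t/τ₁) = 0.068554, e^(−t/τ₂) = 0.13960.
C₂ = 0.601·[1 − (15.820·0.068554 − 21.534·0.13960)/(-5.7143)] = 0.601·0.66369 = 0.39888 g/L.

0.399 g/L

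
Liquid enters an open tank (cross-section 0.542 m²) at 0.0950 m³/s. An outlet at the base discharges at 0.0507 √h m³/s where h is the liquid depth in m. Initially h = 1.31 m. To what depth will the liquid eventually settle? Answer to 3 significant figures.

3.51 m

A dh/dt = Q_in − 0.0507 √h. Steady state requires inflow = outflow:
Q_in = 0.0507 √h_ss ⇒ √h_ss = 0.0950/0.0507 = 1.8738.
h_ss = 1.8738² = 3.5110 m. (Since h₀ = 1.31 m < h_ss, the level will rise toward this value.)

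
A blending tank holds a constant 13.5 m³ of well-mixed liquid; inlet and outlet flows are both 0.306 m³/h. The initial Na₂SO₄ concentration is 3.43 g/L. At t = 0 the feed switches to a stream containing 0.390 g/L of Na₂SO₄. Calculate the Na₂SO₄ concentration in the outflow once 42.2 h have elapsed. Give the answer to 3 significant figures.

Transient balance on the dissolved component: V dC/dt = Q(C_in − C).
So dC/dt = (C_in − C)/τ with τ = V/Q = 13.5/0.306 = 44.118 h.
This is linear first-order; C(t) = C_in + (C₀ − C_in) e^(−t/τ).
C(42.2) = 0.390 + (3.43 − 0.390)·e^(−42.2/44.118) = 0.390 + (3.0400)·0.38422 = 1.5580 g/L.

1.56 g/L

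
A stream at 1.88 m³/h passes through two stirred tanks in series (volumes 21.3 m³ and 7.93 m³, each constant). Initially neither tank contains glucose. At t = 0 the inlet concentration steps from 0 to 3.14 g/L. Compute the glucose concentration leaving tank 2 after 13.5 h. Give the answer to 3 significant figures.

Species balance on tank i: dCᵢ/dt = (Cᵢ₋₁ − Cᵢ)/τᵢ with τᵢ = Vᵢ/Q.
τ₁ = 21.3/1.88 = 11.330 h; τ₂ = 7.93/1.88 = 4.2181 h.
Tank 1: C₁ = C_in(1 − e^(−t/τ₁)). Tank 2 (τ₁ ≠ τ₂): C₂ = C_in[1 − (τ₁ e^(−t/τ₁) − τ₂ e^(−t/τ₂))/(τ₁ − τ₂)].
At t = 13.5: e^(−t/τ₁) = 0.30375, e^(−t/τ₂) = 0.040742.
C₂ = 3.14·[1 − (11.330·0.30375 − 4.2181·0.040742)/(7.1117)] = 3.14·0.54025 = 1.6964 g/L.

1.70 g/L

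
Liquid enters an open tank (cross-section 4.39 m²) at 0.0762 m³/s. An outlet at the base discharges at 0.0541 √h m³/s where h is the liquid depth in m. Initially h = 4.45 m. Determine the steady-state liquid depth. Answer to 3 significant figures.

Accumulation of liquid (constant cross-section A): A dh/dt = Q_in − 0.0541 √h. At steady state dh/dt = 0:
Q_in = 0.0541 √h_ss ⇒ √h_ss = 0.0762/0.0541 = 1.4085.
h_ss = 1.4085² = 1.9839 m. (Since h₀ = 4.45 m > h_ss, the level will fall toward this value.)

1.98 m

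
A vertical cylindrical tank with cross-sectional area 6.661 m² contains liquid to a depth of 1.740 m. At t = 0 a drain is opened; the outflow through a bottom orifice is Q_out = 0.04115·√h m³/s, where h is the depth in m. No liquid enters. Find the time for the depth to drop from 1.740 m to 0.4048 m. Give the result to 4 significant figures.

221.1 s

Volume balance on the tank: A dh/dt = −0.04115 √h.
This is separable: 2 d(√h)/dt = −0.04115/A, so √h = √h₀ − (0.04115/(2A)) t.
t = 2A(√h₀ − √h)/0.04115 = 2·6.661·(√1.740 − √0.4048)/0.04115
  = 13.3220 × (1.31909 − 0.636239) / 0.04115 = 221.068 s.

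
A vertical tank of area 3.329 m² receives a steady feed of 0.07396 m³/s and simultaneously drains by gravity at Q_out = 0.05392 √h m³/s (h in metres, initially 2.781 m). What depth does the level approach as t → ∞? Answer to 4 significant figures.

1.881 m

A dh/dt = Q_in − 0.05392 √h. Steady state requires inflow = outflow:
Q_in = 0.05392 √h_ss ⇒ √h_ss = 0.07396/0.05392 = 1.37166.
h_ss = 1.37166² = 1.88146 m. (Since h₀ = 2.781 m > h_ss, the level will fall toward this value.)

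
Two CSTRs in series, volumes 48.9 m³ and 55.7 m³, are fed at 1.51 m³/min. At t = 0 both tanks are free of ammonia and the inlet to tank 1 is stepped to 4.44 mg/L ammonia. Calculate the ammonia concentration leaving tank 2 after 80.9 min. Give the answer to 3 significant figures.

3.01 mg/L

Time constants: τᵢ = Vᵢ/Q for each well-mixed tank.
τ₁ = 48.9/1.51 = 32.384 min; τ₂ = 55.7/1.51 = 36.887 min.
Tank 1: C₁ = C_in(1 − e^(−t/τ₁)). Tank 2 (τ₁ ≠ τ₂): C₂ = C_in[1 − (τ₁ e^(−t/τ₁) − τ₂ e^(−t/τ₂))/(τ₁ − τ₂)].
At t = 80.9: e^(−t/τ₁) = 0.082238, e^(−t/τ₂) = 0.11156.
C₂ = 4.44·[1 − (32.384·0.082238 − 36.887·0.11156)/(-4.5033)] = 4.44·0.67755 = 3.0083 mg/L.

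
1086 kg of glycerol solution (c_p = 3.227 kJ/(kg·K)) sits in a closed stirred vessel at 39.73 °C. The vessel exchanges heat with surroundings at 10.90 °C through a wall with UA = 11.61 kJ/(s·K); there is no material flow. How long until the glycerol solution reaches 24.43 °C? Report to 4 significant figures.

Heat balance on the well-mixed liquid: M c_p dT/dt = −UA(T − T_amb).
τ = M c_p/UA = 301.854 s; T_ss = T_amb = 10.9000 °C.
T(t) = T_ss + (T₀ − T_ss)e^(−t/τ); set T = 24.43:
t = −τ ln[(T − T_ss)/(T₀ − T_ss)] = −301.854 · ln(0.469303) = 228.354 s.

228.4 s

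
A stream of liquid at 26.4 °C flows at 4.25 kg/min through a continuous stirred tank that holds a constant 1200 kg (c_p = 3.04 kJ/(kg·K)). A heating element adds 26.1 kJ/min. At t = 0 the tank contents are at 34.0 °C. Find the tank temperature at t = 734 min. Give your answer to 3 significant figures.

28.8 °C

M c_p dT/dt = ṁ c_p (T_in − T) + Q̇.
Rearrange: dT/dt = (T_ss − T)/τ with τ = M/ṁ = 282.35 min and T_ss = T_in + Q̇/(ṁ c_p) = 28.420 °C.
Integrating: T(t) = T_ss + (T₀ − T_ss) e^(−t/τ).
T(734) = 28.420 + (5.5799)·e^(−734/282.35) = 28.420 + (5.5799)·0.074305 = 28.835 °C.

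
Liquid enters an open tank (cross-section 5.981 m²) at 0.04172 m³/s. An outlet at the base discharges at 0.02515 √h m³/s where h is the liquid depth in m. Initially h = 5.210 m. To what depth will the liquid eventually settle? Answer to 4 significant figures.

2.752 m

Level balance: A dh/dt = 0.04172 − 0.02515 √h. Setting dh/dt = 0:
Q_in = 0.02515 √h_ss ⇒ √h_ss = 0.04172/0.02515 = 1.65885.
h_ss = 1.65885² = 2.75177 m. (Since h₀ = 5.210 m > h_ss, the level will fall toward this value.)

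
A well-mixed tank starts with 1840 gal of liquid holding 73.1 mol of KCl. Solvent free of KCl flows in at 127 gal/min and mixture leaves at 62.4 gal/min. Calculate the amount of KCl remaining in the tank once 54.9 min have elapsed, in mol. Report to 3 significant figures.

25.9 mol

Let m(t) be the amount of KCl. Volume: V(t) = V₀ + (Q_in − Q_out) t = 1840 + 64.600 t; V(54.9) = 5386.5 gal.
Species balance (pure solvent in): dm/dt = −Q_out · m/V(t).
Separate: dm/m = −Q_out dt/V(t) ⇒ ln(m/m₀) = −(Q_out/(Q_in−Q_out)) ln(V/V₀).
m = m₀ (V₀/V)^(Q_out/(Q_in−Q_out)) = 73.1 × (1840/5386.5)^(0.96594) = 25.901 mol.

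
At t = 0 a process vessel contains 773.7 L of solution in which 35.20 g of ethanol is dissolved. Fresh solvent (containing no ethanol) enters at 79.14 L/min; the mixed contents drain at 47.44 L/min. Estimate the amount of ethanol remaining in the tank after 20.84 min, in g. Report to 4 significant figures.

Let m(t) be the amount of ethanol. Volume: V(t) = V₀ + (Q_in − Q_out) t = 773.7 + 31.7000 t; V(20.84) = 1434.33 L.
No ethanol enters, so dm/dt = −Q_out · (m/V).
dm/m = −Q_out dt/(V₀ + 31.7000 t); integrating gives ln(m/m₀) = −(Q_out/(Q_in−Q_out)) ln(V/V₀).
m = m₀ (V₀/V)^(Q_out/(Q_in−Q_out)) = 35.20 × (773.7/1434.33)^(1.49653) = 13.9752 g.

13.98 g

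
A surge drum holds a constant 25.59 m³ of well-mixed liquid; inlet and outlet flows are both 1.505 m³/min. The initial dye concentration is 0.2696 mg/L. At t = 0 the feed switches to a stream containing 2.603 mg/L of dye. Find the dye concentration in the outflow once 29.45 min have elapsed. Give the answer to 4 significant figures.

Mass balance on the solute (V constant): V dC/dt = Q(C_in − C).
So dC/dt = (C_in − C)/τ with τ = V/Q = 25.59/1.505 = 17.0033 min.
This is linear first-order; C(t) = C_in + (C₀ − C_in) e^(−t/τ).
C(29.45) = 2.603 + (0.2696 − 2.603)·e^(−29.45/17.0033) = 2.603 + (-2.33340)·0.176928 = 2.19016 mg/L.

2.190 mg/L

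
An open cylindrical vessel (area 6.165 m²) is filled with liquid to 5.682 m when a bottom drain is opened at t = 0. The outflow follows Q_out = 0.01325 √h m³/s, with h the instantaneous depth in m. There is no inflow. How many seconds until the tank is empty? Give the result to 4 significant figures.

2218 s

A dh/dt = −Q_out = −0.01325 √h.
Separate and integrate: 2(√h − √h₀) = −(0.01325/A) t.
Set h = 0: 2√h₀ = (0.01325/A) t_empty ⇒ t_empty = 2A√h₀/0.01325.
t_empty = 2·6.165·√5.682/0.01325 = 12.3300·2.38369/0.01325 = 2218.19 s.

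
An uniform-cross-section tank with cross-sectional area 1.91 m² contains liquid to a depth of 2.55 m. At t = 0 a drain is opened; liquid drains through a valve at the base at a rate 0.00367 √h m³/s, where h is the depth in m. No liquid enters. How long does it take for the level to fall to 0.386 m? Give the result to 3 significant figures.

1020 s

With no inflow, A dh/dt = −0.00367 √h.
∫ h^(−1/2) dh = −(0.00367/A) ∫ dt, giving 2√h = 2√h₀ − (0.00367/A) t.
t = 2A(√h₀ − √h)/0.00367 = 2·1.91·(√2.55 − √0.386)/0.00367
  = 3.8200 × (1.5969 − 0.62129) / 0.00367 = 1015.5 s.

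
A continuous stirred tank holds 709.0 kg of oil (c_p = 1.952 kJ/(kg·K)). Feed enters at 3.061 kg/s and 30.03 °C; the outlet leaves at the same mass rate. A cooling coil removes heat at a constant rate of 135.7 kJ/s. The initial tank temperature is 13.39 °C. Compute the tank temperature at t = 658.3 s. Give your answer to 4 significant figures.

M c_p dT/dt = ṁ c_p (T_in − T) − Q̇.
τ = M/ṁ = 231.624 s; T_ss = T_in − Q̇/(ṁ c_p) = 30.03 − 135.7/(3.061·1.952) = 7.31898 °C.
Integrating: T(t) = T_ss + (T₀ − T_ss) e^(−t/τ).
T(658.3) = 7.31898 + (6.07102)·e^(−658.3/231.624) = 7.31898 + (6.07102)·0.0583025 = 7.67293 °C.

7.673 °C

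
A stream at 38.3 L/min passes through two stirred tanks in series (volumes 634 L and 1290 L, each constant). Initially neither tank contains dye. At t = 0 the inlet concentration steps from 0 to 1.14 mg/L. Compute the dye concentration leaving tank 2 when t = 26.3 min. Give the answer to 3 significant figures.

0.338 mg/L

Each tank obeys Vᵢ dCᵢ/dt = Q(Cᵢ₋₁ − Cᵢ), so τᵢ = Vᵢ/Q.
τ₁ = 634/38.3 = 16.554 min; τ₂ = 1290/38.3 = 33.681 min.
Tank 1: C₁ = C_in(1 − e^(−t/τ₁)). Tank 2 (τ₁ ≠ τ₂): C₂ = C_in[1 − (τ₁ e^(−t/τ₁) − τ₂ e^(−t/τ₂))/(τ₁ − τ₂)].
At t = 26.3: e^(−t/τ₁) = 0.20417, e^(−t/τ₂) = 0.45802.
C₂ = 1.14·[1 − (16.554·0.20417 − 33.681·0.45802)/(-17.128)] = 1.14·0.29665 = 0.33818 mg/L.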